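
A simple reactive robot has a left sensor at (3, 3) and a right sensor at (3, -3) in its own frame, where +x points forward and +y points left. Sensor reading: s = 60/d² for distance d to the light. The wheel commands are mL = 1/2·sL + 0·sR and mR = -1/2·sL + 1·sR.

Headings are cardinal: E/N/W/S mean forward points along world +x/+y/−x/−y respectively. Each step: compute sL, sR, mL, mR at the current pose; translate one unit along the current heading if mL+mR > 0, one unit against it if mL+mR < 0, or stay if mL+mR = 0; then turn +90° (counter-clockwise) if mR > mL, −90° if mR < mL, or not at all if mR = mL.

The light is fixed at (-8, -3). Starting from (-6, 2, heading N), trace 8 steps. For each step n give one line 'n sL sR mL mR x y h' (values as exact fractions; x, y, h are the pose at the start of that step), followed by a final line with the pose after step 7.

0 12/13 60/89 6/13 246/1157 -6 2 N
1 30/53 30/17 15/53 1335/901 -6 3 E
2 20/27 20/39 10/27 50/351 -5 3 N
3 15/34 15/13 15/68 825/884 -5 4 E
4 60/101 60/149 30/101 1590/15049 -4 4 N
5 6/17 30/37 3/17 399/629 -4 5 E
6 12/25 12/37 6/25 78/925 -3 5 N
7 15/52 3/5 15/104 237/520 -3 6 E
final -2 6 N

n=0: pose=(-6,2,N); sL=12/13, sR=60/89; mL=6/13, mR=246/1157; mL+mR=60/89 → advance +1; mR−mL=-288/1157 → turn -1·90°
n=1: pose=(-6,3,E); sL=30/53, sR=30/17; mL=15/53, mR=1335/901; mL+mR=30/17 → advance +1; mR−mL=1080/901 → turn +1·90°
n=2: pose=(-5,3,N); sL=20/27, sR=20/39; mL=10/27, mR=50/351; mL+mR=20/39 → advance +1; mR−mL=-80/351 → turn -1·90°
n=3: pose=(-5,4,E); sL=15/34, sR=15/13; mL=15/68, mR=825/884; mL+mR=15/13 → advance +1; mR−mL=315/442 → turn +1·90°
n=4: pose=(-4,4,N); sL=60/101, sR=60/149; mL=30/101, mR=1590/15049; mL+mR=60/149 → advance +1; mR−mL=-2880/15049 → turn -1·90°
n=5: pose=(-4,5,E); sL=6/17, sR=30/37; mL=3/17, mR=399/629; mL+mR=30/37 → advance +1; mR−mL=288/629 → turn +1·90°
n=6: pose=(-3,5,N); sL=12/25, sR=12/37; mL=6/25, mR=78/925; mL+mR=12/37 → advance +1; mR−mL=-144/925 → turn -1·90°
n=7: pose=(-3,6,E); sL=15/52, sR=3/5; mL=15/104, mR=237/520; mL+mR=3/5 → advance +1; mR−mL=81/260 → turn +1·90°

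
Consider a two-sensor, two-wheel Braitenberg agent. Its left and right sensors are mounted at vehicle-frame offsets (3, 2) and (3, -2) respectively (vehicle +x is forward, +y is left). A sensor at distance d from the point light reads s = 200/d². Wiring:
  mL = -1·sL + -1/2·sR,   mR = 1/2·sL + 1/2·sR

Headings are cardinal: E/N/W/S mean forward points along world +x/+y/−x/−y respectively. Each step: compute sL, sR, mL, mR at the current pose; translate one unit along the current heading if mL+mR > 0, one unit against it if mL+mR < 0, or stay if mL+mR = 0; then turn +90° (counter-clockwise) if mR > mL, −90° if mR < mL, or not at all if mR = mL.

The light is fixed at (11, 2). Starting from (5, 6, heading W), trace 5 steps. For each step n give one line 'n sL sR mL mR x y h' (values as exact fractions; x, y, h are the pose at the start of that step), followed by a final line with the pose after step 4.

0 40/17 200/117 -6380/1989 4040/1989 5 6 W
1 20 4 -22 12 6 6 S
2 200/53 200/13 -7900/689 6600/689 6 7 E
3 25/16 5/2 -45/16 65/32 5 7 N
4 40/17 200/117 -6380/1989 4040/1989 5 6 W
final 6 6 S

n=0: pose=(5,6,W); sL=40/17, sR=200/117; mL=-6380/1989, mR=4040/1989; mL+mR=-20/17 → advance -1; mR−mL=10420/1989 → turn +1·90°
n=1: pose=(6,6,S); sL=20, sR=4; mL=-22, mR=12; mL+mR=-10 → advance -1; mR−mL=34 → turn +1·90°
n=2: pose=(6,7,E); sL=200/53, sR=200/13; mL=-7900/689, mR=6600/689; mL+mR=-100/53 → advance -1; mR−mL=14500/689 → turn +1·90°
n=3: pose=(5,7,N); sL=25/16, sR=5/2; mL=-45/16, mR=65/32; mL+mR=-25/32 → advance -1; mR−mL=155/32 → turn +1·90°
n=4: pose=(5,6,W); sL=40/17, sR=200/117; mL=-6380/1989, mR=4040/1989; mL+mR=-20/17 → advance -1; mR−mL=10420/1989 → turn +1·90°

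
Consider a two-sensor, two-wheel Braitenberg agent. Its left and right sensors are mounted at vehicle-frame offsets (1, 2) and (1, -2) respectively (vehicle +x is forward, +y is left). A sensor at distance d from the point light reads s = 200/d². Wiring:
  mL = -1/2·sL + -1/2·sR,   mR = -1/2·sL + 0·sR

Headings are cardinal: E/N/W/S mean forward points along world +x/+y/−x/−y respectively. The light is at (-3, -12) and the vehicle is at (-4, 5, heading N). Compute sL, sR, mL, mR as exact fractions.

200/333 8/13 -2632/4329 -100/333

left sensor world pos  = (-6, 6); dL² = 333
right sensor world pos = (-2, 6); dR² = 325
sL = 200/333 = 200/333
sR = 200/325 = 8/13
mL = -1/2·sL + -1/2·sR = -2632/4329
mR = -1/2·sL + 0·sR = -100/333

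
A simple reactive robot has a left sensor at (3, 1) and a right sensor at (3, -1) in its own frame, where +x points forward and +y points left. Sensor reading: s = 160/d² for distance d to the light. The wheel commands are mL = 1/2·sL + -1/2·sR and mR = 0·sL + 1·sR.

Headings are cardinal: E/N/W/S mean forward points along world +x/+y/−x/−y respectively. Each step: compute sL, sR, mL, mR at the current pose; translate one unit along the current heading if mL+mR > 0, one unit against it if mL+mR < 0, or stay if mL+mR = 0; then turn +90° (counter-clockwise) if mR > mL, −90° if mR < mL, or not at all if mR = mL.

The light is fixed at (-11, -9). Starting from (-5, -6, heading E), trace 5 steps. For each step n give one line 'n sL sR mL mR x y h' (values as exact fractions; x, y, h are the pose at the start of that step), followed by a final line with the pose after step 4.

n=0: pose=(-5,-6,E); sL=160/97, sR=32/17; mL=-192/1649, mR=32/17; mL+mR=2912/1649 → advance +1; mR−mL=3296/1649 → turn +1·90°
n=1: pose=(-4,-6,N); sL=20/9, sR=8/5; mL=14/45, mR=8/5; mL+mR=86/45 → advance +1; mR−mL=58/45 → turn +1·90°
n=2: pose=(-4,-5,W); sL=32/5, sR=160/41; mL=256/205, mR=160/41; mL+mR=1056/205 → advance +1; mR−mL=544/205 → turn +1·90°
n=3: pose=(-5,-5,S); sL=16/5, sR=80/13; mL=-96/65, mR=80/13; mL+mR=304/65 → advance +1; mR−mL=496/65 → turn +1·90°
n=4: pose=(-5,-6,E); sL=160/97, sR=32/17; mL=-192/1649, mR=32/17; mL+mR=2912/1649 → advance +1; mR−mL=3296/1649 → turn +1·90°

0 160/97 32/17 -192/1649 32/17 -5 -6 E
1 20/9 8/5 14/45 8/5 -4 -6 N
2 32/5 160/41 256/205 160/41 -4 -5 W
3 16/5 80/13 -96/65 80/13 -5 -5 S
4 160/97 32/17 -192/1649 32/17 -5 -6 E
final -4 -6 N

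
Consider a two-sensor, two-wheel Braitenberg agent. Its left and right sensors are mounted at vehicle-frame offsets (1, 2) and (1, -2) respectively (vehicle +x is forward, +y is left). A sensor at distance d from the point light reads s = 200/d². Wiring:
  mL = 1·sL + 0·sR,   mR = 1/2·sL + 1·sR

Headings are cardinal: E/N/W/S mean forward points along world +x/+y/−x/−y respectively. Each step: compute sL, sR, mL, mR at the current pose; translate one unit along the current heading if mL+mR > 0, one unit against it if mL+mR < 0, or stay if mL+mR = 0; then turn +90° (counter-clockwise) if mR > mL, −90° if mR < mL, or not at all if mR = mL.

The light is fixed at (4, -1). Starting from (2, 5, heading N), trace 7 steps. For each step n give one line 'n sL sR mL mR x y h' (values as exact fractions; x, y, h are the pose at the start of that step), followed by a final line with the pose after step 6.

0 40/13 200/49 40/13 3580/637 2 5 N
1 100/17 20/9 100/17 790/153 2 6 W
2 200/89 40/13 200/89 4860/1157 1 6 N
3 50/13 50/29 50/13 1375/377 1 7 W
4 200/117 40/17 200/117 6380/1989 0 7 N
5 100/37 100/73 100/37 7350/2701 0 8 W
6 200/73 200/113 200/73 25900/8249 -1 8 S
final -1 7 E

n=0: pose=(2,5,N); sL=40/13, sR=200/49; mL=40/13, mR=3580/637; mL+mR=5540/637 → advance +1; mR−mL=1620/637 → turn +1·90°
n=1: pose=(2,6,W); sL=100/17, sR=20/9; mL=100/17, mR=790/153; mL+mR=1690/153 → advance +1; mR−mL=-110/153 → turn -1·90°
n=2: pose=(1,6,N); sL=200/89, sR=40/13; mL=200/89, mR=4860/1157; mL+mR=7460/1157 → advance +1; mR−mL=2260/1157 → turn +1·90°
n=3: pose=(1,7,W); sL=50/13, sR=50/29; mL=50/13, mR=1375/377; mL+mR=2825/377 → advance +1; mR−mL=-75/377 → turn -1·90°
n=4: pose=(0,7,N); sL=200/117, sR=40/17; mL=200/117, mR=6380/1989; mL+mR=3260/663 → advance +1; mR−mL=2980/1989 → turn +1·90°
n=5: pose=(0,8,W); sL=100/37, sR=100/73; mL=100/37, mR=7350/2701; mL+mR=14650/2701 → advance +1; mR−mL=50/2701 → turn +1·90°
n=6: pose=(-1,8,S); sL=200/73, sR=200/113; mL=200/73, mR=25900/8249; mL+mR=48500/8249 → advance +1; mR−mL=3300/8249 → turn +1·90°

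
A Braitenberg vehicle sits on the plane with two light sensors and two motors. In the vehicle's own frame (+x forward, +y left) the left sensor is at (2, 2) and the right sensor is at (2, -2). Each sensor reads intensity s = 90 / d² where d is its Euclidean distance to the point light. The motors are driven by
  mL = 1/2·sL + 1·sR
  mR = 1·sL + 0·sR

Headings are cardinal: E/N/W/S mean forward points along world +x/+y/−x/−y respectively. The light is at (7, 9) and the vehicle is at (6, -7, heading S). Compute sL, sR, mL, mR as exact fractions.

18/65 10/37 983/2405 18/65

left sensor world pos  = (8, -9); dL² = 325
right sensor world pos = (4, -9); dR² = 333
sL = 90/325 = 18/65
sR = 90/333 = 10/37
mL = 1/2·sL + 1·sR = 983/2405
mR = 1·sL + 0·sR = 18/65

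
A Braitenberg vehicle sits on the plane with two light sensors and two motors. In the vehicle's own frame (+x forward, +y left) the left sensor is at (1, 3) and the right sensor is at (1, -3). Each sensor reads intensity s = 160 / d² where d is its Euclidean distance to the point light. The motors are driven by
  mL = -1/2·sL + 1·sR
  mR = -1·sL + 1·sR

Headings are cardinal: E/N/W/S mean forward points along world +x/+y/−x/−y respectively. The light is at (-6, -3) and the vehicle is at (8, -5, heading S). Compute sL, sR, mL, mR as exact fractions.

left sensor world pos  = (11, -6); dL² = 298
right sensor world pos = (5, -6); dR² = 130
sL = 160/298 = 80/149
sR = 160/130 = 16/13
mL = -1/2·sL + 1·sR = 1864/1937
mR = -1·sL + 1·sR = 1344/1937

80/149 16/13 1864/1937 1344/1937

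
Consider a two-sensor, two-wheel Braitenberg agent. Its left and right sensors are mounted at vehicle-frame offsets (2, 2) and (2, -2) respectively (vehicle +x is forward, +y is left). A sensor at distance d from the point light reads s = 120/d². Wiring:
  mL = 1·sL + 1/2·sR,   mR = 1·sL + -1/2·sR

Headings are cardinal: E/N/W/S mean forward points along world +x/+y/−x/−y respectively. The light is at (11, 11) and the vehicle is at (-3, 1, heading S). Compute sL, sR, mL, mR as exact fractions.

left sensor world pos  = (-1, -1); dL² = 288
right sensor world pos = (-5, -1); dR² = 400
sL = 120/288 = 5/12
sR = 120/400 = 3/10
mL = 1·sL + 1/2·sR = 17/30
mR = 1·sL + -1/2·sR = 4/15

5/12 3/10 17/30 4/15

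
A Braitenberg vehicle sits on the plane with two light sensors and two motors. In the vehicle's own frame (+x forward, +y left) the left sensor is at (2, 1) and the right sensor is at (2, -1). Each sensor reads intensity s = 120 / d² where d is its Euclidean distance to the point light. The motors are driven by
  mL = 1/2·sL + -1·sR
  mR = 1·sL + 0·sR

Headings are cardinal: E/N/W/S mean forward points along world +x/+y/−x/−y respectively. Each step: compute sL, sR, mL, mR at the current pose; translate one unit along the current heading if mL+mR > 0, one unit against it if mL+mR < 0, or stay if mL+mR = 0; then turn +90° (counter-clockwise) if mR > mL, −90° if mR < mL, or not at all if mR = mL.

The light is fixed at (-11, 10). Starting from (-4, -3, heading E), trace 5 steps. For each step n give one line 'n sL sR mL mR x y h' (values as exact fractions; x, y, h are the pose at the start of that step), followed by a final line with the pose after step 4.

0 8/15 120/277 -692/4155 8/15 -4 -3 E
1 12/17 60/101 -414/1717 12/17 -3 -3 N
2 24/41 120/157 -3036/6437 24/41 -3 -2 W
3 6/13 15/29 -108/377 6/13 -4 -2 S
4 8/15 120/277 -692/4155 8/15 -4 -3 E
final -3 -3 N

n=0: pose=(-4,-3,E); sL=8/15, sR=120/277; mL=-692/4155, mR=8/15; mL+mR=508/1385 → advance +1; mR−mL=2908/4155 → turn +1·90°
n=1: pose=(-3,-3,N); sL=12/17, sR=60/101; mL=-414/1717, mR=12/17; mL+mR=798/1717 → advance +1; mR−mL=1626/1717 → turn +1·90°
n=2: pose=(-3,-2,W); sL=24/41, sR=120/157; mL=-3036/6437, mR=24/41; mL+mR=732/6437 → advance +1; mR−mL=6804/6437 → turn +1·90°
n=3: pose=(-4,-2,S); sL=6/13, sR=15/29; mL=-108/377, mR=6/13; mL+mR=66/377 → advance +1; mR−mL=282/377 → turn +1·90°
n=4: pose=(-4,-3,E); sL=8/15, sR=120/277; mL=-692/4155, mR=8/15; mL+mR=508/1385 → advance +1; mR−mL=2908/4155 → turn +1·90°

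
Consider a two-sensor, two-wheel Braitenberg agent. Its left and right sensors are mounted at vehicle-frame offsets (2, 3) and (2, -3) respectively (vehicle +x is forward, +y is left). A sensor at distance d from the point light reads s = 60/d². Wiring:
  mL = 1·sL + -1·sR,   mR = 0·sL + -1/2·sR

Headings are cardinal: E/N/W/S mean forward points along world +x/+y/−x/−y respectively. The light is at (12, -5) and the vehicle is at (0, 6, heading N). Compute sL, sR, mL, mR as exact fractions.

left sensor world pos  = (-3, 8); dL² = 394
right sensor world pos = (3, 8); dR² = 250
sL = 60/394 = 30/197
sR = 60/250 = 6/25
mL = 1·sL + -1·sR = -432/4925
mR = 0·sL + -1/2·sR = -3/25

30/197 6/25 -432/4925 -3/25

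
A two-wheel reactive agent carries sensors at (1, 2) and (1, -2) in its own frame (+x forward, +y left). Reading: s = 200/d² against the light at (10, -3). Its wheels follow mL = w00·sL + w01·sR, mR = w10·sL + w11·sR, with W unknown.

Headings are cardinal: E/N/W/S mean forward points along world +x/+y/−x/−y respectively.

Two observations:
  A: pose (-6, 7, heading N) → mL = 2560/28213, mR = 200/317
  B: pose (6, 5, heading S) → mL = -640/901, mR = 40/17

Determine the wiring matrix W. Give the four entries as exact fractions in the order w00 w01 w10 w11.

-1/2 1/2 0 1

obs A: pose=(-6,7,N) → sL=40/89, sR=200/317, mL=2560/28213, mR=200/317
obs B: pose=(6,5,S) → sL=200/53, sR=40/17, mL=-640/901, mR=40/17
sensor matrix S = [[40/89, 200/317], [200/53, 40/17]]; det S = -33638400/25419913
solve [mL_A; mL_B] = S·[w00; w01] and [mR_A; mR_B] = S·[w10; w11]:
  w00 = -1/2, w01 = 1/2, w10 = 0, w11 = 1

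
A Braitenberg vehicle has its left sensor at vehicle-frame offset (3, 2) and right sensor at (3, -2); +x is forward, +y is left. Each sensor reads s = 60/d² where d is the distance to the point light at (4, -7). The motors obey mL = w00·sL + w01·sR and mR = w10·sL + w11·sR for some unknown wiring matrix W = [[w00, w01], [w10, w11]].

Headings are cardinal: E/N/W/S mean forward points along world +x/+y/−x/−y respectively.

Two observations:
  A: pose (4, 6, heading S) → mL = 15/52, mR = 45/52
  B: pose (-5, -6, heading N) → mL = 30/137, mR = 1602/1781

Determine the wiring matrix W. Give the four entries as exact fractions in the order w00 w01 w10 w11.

obs A: pose=(4,6,S) → sL=15/26, sR=15/26, mL=15/52, mR=45/52
obs B: pose=(-5,-6,N) → sL=60/137, sR=12/13, mL=30/137, mR=1602/1781
sensor matrix S = [[15/26, 15/26], [60/137, 12/13]]; det S = 6480/23153
solve [mL_A; mL_B] = S·[w00; w01] and [mR_A; mR_B] = S·[w10; w11]:
  w00 = 1/2, w01 = 0, w10 = 1, w11 = 1/2

1/2 0 1 1/2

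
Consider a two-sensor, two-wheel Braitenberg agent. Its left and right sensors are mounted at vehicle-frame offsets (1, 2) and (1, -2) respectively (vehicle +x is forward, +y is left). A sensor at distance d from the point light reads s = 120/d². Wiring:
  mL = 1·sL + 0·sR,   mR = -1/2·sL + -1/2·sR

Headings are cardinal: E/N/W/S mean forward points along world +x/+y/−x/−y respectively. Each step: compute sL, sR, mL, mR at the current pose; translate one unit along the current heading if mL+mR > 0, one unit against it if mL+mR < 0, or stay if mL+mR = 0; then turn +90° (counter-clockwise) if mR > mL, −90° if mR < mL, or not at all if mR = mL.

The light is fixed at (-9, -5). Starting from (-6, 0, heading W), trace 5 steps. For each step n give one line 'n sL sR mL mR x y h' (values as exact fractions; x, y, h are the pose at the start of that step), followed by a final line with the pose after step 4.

0 120/13 120/53 120/13 -3960/689 -6 0 W
1 10/3 30/13 10/3 -110/39 -7 0 N
2 120/73 24/5 120/73 -1176/365 -7 1 E
3 60/17 60/13 60/17 -900/221 -8 1 S
4 24/5 40/27 24/5 -424/135 -8 2 W
final -9 2 N

n=0: pose=(-6,0,W); sL=120/13, sR=120/53; mL=120/13, mR=-3960/689; mL+mR=2400/689 → advance +1; mR−mL=-10320/689 → turn -1·90°
n=1: pose=(-7,0,N); sL=10/3, sR=30/13; mL=10/3, mR=-110/39; mL+mR=20/39 → advance +1; mR−mL=-80/13 → turn -1·90°
n=2: pose=(-7,1,E); sL=120/73, sR=24/5; mL=120/73, mR=-1176/365; mL+mR=-576/365 → advance -1; mR−mL=-1776/365 → turn -1·90°
n=3: pose=(-8,1,S); sL=60/17, sR=60/13; mL=60/17, mR=-900/221; mL+mR=-120/221 → advance -1; mR−mL=-1680/221 → turn -1·90°
n=4: pose=(-8,2,W); sL=24/5, sR=40/27; mL=24/5, mR=-424/135; mL+mR=224/135 → advance +1; mR−mL=-1072/135 → turn -1·90°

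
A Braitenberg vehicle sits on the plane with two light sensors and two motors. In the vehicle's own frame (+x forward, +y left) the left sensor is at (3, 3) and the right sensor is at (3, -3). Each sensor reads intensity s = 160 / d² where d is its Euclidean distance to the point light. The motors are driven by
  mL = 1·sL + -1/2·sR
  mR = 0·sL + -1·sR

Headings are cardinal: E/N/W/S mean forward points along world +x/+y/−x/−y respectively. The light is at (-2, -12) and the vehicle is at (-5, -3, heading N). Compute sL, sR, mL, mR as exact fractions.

left sensor world pos  = (-8, 0); dL² = 180
right sensor world pos = (-2, 0); dR² = 144
sL = 160/180 = 8/9
sR = 160/144 = 10/9
mL = 1·sL + -1/2·sR = 1/3
mR = 0·sL + -1·sR = -10/9

8/9 10/9 1/3 -10/9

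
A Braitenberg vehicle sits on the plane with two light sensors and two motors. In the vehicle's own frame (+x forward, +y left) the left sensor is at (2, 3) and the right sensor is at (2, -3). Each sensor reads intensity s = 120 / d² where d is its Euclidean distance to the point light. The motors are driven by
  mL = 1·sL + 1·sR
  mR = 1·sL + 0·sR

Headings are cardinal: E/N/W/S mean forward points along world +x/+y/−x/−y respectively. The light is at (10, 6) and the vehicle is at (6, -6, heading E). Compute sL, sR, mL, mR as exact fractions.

left sensor world pos  = (8, -3); dL² = 85
right sensor world pos = (8, -9); dR² = 229
sL = 120/85 = 24/17
sR = 120/229 = 120/229
mL = 1·sL + 1·sR = 7536/3893
mR = 1·sL + 0·sR = 24/17

24/17 120/229 7536/3893 24/17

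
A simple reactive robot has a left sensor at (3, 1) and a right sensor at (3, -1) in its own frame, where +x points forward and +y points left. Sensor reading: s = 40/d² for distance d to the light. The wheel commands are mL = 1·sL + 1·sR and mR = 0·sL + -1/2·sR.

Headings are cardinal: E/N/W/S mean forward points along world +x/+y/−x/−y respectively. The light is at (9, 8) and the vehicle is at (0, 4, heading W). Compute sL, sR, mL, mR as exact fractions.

40/169 40/153 12880/25857 -20/153

left sensor world pos  = (-3, 3); dL² = 169
right sensor world pos = (-3, 5); dR² = 153
sL = 40/169 = 40/169
sR = 40/153 = 40/153
mL = 1·sL + 1·sR = 12880/25857
mR = 0·sL + -1/2·sR = -20/153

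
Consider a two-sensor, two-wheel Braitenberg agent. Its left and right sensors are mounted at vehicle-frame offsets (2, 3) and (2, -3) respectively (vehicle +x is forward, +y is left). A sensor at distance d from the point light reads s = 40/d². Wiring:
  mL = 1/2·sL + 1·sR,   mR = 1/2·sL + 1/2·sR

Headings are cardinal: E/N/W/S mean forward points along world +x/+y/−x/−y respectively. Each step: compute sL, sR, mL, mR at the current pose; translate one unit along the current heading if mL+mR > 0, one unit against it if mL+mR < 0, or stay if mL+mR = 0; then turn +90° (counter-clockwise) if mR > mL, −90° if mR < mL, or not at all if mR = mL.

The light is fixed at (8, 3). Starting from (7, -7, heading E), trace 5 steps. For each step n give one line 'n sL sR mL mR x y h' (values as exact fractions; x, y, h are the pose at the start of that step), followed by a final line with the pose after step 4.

0 4/5 4/17 54/85 44/85 7 -7 E
1 40/153 40/153 20/51 40/153 8 -7 S
2 1/5 10/17 117/170 67/170 8 -8 W
3 40/97 8/17 1116/1649 728/1649 7 -8 N
4 4/5 4/17 54/85 44/85 7 -7 E
final 8 -7 S

n=0: pose=(7,-7,E); sL=4/5, sR=4/17; mL=54/85, mR=44/85; mL+mR=98/85 → advance +1; mR−mL=-2/17 → turn -1·90°
n=1: pose=(8,-7,S); sL=40/153, sR=40/153; mL=20/51, mR=40/153; mL+mR=100/153 → advance +1; mR−mL=-20/153 → turn -1·90°
n=2: pose=(8,-8,W); sL=1/5, sR=10/17; mL=117/170, mR=67/170; mL+mR=92/85 → advance +1; mR−mL=-5/17 → turn -1·90°
n=3: pose=(7,-8,N); sL=40/97, sR=8/17; mL=1116/1649, mR=728/1649; mL+mR=1844/1649 → advance +1; mR−mL=-4/17 → turn -1·90°
n=4: pose=(7,-7,E); sL=4/5, sR=4/17; mL=54/85, mR=44/85; mL+mR=98/85 → advance +1; mR−mL=-2/17 → turn -1·90°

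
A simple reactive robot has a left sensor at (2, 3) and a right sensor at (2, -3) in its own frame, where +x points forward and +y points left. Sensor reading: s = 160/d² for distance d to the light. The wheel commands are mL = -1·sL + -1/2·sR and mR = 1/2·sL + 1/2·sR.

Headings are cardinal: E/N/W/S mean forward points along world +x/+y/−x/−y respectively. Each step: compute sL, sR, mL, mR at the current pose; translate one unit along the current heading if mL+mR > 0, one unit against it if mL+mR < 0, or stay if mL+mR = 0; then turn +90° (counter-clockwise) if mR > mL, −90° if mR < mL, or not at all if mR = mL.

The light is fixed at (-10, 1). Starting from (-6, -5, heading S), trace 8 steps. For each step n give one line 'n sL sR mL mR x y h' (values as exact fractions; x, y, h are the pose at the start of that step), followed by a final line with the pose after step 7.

0 160/113 32/13 -3888/1469 2848/1469 -6 -5 S
1 4 8/5 -24/5 14/5 -6 -4 E
2 160/9 32/9 -176/9 32/3 -7 -4 N
3 80/41 16 -408/41 368/41 -7 -5 W
4 160/113 32/13 -3888/1469 2848/1469 -6 -5 S
5 4 8/5 -24/5 14/5 -6 -4 E
6 160/9 32/9 -176/9 32/3 -7 -4 N
7 80/41 16 -408/41 368/41 -7 -5 W
final -6 -5 S

n=0: pose=(-6,-5,S); sL=160/113, sR=32/13; mL=-3888/1469, mR=2848/1469; mL+mR=-80/113 → advance -1; mR−mL=6736/1469 → turn +1·90°
n=1: pose=(-6,-4,E); sL=4, sR=8/5; mL=-24/5, mR=14/5; mL+mR=-2 → advance -1; mR−mL=38/5 → turn +1·90°
n=2: pose=(-7,-4,N); sL=160/9, sR=32/9; mL=-176/9, mR=32/3; mL+mR=-80/9 → advance -1; mR−mL=272/9 → turn +1·90°
n=3: pose=(-7,-5,W); sL=80/41, sR=16; mL=-408/41, mR=368/41; mL+mR=-40/41 → advance -1; mR−mL=776/41 → turn +1·90°
n=4: pose=(-6,-5,S); sL=160/113, sR=32/13; mL=-3888/1469, mR=2848/1469; mL+mR=-80/113 → advance -1; mR−mL=6736/1469 → turn +1·90°
n=5: pose=(-6,-4,E); sL=4, sR=8/5; mL=-24/5, mR=14/5; mL+mR=-2 → advance -1; mR−mL=38/5 → turn +1·90°
n=6: pose=(-7,-4,N); sL=160/9, sR=32/9; mL=-176/9, mR=32/3; mL+mR=-80/9 → advance -1; mR−mL=272/9 → turn +1·90°
n=7: pose=(-7,-5,W); sL=80/41, sR=16; mL=-408/41, mR=368/41; mL+mR=-40/41 → advance -1; mR−mL=776/41 → turn +1·90°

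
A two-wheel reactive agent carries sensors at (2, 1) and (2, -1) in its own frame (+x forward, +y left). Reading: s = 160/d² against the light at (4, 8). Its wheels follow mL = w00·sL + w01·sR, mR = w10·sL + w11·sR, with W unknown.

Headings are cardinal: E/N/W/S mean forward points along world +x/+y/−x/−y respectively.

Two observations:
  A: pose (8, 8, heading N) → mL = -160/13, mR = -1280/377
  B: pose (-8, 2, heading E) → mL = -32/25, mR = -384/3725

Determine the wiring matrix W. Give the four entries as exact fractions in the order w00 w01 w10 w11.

-1 0 -1/2 1/2

obs A: pose=(8,8,N) → sL=160/13, sR=160/29, mL=-160/13, mR=-1280/377
obs B: pose=(-8,2,E) → sL=32/25, sR=160/149, mL=-32/25, mR=-384/3725
sensor matrix S = [[160/13, 160/29], [32/25, 160/149]]; det S = 1728512/280865
solve [mL_A; mL_B] = S·[w00; w01] and [mR_A; mR_B] = S·[w10; w11]:
  w00 = -1, w01 = 0, w10 = -1/2, w11 = 1/2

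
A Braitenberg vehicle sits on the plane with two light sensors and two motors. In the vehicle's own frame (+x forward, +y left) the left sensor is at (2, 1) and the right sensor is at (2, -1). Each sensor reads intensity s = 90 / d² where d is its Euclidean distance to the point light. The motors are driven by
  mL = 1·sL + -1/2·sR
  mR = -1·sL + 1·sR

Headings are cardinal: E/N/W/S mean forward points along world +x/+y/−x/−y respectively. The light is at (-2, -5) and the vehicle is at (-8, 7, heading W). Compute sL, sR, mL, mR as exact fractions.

18/37 90/233 2529/8621 -864/8621

left sensor world pos  = (-10, 6); dL² = 185
right sensor world pos = (-10, 8); dR² = 233
sL = 90/185 = 18/37
sR = 90/233 = 90/233
mL = 1·sL + -1/2·sR = 2529/8621
mR = -1·sL + 1·sR = -864/8621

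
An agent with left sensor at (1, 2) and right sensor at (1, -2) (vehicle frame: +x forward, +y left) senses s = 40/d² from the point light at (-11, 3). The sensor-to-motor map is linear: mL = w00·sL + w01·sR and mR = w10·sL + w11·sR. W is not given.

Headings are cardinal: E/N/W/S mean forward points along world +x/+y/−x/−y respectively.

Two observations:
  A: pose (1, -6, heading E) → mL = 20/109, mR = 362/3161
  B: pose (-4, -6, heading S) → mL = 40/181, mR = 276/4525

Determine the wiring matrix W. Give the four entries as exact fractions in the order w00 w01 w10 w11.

1 0 1 -1/2

obs A: pose=(1,-6,E) → sL=20/109, sR=4/29, mL=20/109, mR=362/3161
obs B: pose=(-4,-6,S) → sL=40/181, sR=8/25, mL=40/181, mR=276/4525
sensor matrix S = [[20/109, 4/29], [40/181, 8/25]]; det S = 80768/2860705
solve [mL_A; mL_B] = S·[w00; w01] and [mR_A; mR_B] = S·[w10; w11]:
  w00 = 1, w01 = 0, w10 = 1, w11 = -1/2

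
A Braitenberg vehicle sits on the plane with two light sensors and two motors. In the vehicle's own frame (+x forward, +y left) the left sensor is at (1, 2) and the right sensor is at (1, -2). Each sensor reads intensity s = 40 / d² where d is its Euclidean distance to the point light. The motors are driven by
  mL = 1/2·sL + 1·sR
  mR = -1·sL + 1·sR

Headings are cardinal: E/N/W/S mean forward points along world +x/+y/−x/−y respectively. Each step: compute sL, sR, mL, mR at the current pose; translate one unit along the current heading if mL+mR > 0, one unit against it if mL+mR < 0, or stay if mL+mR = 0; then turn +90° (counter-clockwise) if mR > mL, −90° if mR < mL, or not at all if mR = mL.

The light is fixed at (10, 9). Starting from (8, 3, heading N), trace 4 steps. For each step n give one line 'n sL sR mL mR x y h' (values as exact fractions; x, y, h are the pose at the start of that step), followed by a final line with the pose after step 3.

0 40/41 8/5 428/205 128/205 8 3 N
1 4 4/5 14/5 -16/5 8 4 E
2 40/37 40/61 2700/2257 -960/2257 7 4 S
3 1/2 5/4 3/2 3/4 7 3 W
final 6 3 N

n=0: pose=(8,3,N); sL=40/41, sR=8/5; mL=428/205, mR=128/205; mL+mR=556/205 → advance +1; mR−mL=-60/41 → turn -1·90°
n=1: pose=(8,4,E); sL=4, sR=4/5; mL=14/5, mR=-16/5; mL+mR=-2/5 → advance -1; mR−mL=-6 → turn -1·90°
n=2: pose=(7,4,S); sL=40/37, sR=40/61; mL=2700/2257, mR=-960/2257; mL+mR=1740/2257 → advance +1; mR−mL=-60/37 → turn -1·90°
n=3: pose=(7,3,W); sL=1/2, sR=5/4; mL=3/2, mR=3/4; mL+mR=9/4 → advance +1; mR−mL=-3/4 → turn -1·90°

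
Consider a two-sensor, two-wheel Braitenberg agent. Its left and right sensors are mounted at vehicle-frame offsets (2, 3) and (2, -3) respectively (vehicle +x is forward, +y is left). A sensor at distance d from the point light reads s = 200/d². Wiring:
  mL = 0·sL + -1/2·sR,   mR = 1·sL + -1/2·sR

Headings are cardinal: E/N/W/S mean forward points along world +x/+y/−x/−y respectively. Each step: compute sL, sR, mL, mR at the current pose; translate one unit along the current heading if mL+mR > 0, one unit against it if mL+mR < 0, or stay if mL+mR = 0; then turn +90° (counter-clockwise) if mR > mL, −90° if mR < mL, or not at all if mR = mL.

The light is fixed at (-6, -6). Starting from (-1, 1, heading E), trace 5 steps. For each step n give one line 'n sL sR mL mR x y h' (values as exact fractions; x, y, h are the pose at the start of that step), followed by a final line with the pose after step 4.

0 200/149 40/13 -20/13 -380/1937 -1 1 E
1 100/41 20/13 -10/13 890/533 -2 1 N
2 200/29 8/5 -4/5 884/145 -2 2 W
3 25/9 50/9 -25/9 0 -3 2 S
4 200/169 200/61 -100/61 -4700/10309 -3 3 E
final -4 3 N

n=0: pose=(-1,1,E); sL=200/149, sR=40/13; mL=-20/13, mR=-380/1937; mL+mR=-3360/1937 → advance -1; mR−mL=200/149 → turn +1·90°
n=1: pose=(-2,1,N); sL=100/41, sR=20/13; mL=-10/13, mR=890/533; mL+mR=480/533 → advance +1; mR−mL=100/41 → turn +1·90°
n=2: pose=(-2,2,W); sL=200/29, sR=8/5; mL=-4/5, mR=884/145; mL+mR=768/145 → advance +1; mR−mL=200/29 → turn +1·90°
n=3: pose=(-3,2,S); sL=25/9, sR=50/9; mL=-25/9, mR=0; mL+mR=-25/9 → advance -1; mR−mL=25/9 → turn +1·90°
n=4: pose=(-3,3,E); sL=200/169, sR=200/61; mL=-100/61, mR=-4700/10309; mL+mR=-21600/10309 → advance -1; mR−mL=200/169 → turn +1·90°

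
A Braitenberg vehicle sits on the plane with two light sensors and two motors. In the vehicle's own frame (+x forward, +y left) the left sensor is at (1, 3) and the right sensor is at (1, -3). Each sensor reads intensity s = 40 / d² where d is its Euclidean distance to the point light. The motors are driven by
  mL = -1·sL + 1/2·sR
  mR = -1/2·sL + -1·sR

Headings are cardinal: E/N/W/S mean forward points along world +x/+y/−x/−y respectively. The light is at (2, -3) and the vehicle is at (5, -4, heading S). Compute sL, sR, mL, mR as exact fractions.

left sensor world pos  = (8, -5); dL² = 40
right sensor world pos = (2, -5); dR² = 4
sL = 40/40 = 1
sR = 40/4 = 10
mL = -1·sL + 1/2·sR = 4
mR = -1/2·sL + -1·sR = -21/2

1 10 4 -21/2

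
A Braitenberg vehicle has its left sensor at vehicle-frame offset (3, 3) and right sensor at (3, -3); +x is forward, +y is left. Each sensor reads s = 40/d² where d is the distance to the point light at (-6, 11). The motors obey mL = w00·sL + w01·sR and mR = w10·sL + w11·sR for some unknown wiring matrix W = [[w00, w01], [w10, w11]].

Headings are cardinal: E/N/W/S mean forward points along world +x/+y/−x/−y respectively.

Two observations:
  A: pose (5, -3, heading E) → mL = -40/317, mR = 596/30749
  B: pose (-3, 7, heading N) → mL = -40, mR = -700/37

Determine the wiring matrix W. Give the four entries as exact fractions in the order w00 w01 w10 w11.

-1 0 -1/2 1

obs A: pose=(5,-3,E) → sL=40/317, sR=8/97, mL=-40/317, mR=596/30749
obs B: pose=(-3,7,N) → sL=40, sR=40/37, mL=-40, mR=-700/37
sensor matrix S = [[40/317, 8/97], [40, 40/37]]; det S = -3598080/1137713
solve [mL_A; mL_B] = S·[w00; w01] and [mR_A; mR_B] = S·[w10; w11]:
  w00 = -1, w01 = 0, w10 = -1/2, w11 = 1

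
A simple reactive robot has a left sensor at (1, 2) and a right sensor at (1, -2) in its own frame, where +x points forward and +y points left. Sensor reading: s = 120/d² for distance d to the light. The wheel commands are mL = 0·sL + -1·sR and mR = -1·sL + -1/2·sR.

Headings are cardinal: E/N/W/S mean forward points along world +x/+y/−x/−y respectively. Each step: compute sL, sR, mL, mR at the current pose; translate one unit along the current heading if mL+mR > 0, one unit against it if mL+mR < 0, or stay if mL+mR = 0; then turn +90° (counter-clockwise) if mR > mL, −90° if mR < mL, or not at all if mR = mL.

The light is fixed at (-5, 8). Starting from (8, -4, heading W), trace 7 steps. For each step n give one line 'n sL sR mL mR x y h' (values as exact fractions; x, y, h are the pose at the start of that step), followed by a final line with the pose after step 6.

n=0: pose=(8,-4,W); sL=6/17, sR=30/61; mL=-30/61, mR=-621/1037; mL+mR=-1131/1037 → advance -1; mR−mL=-111/1037 → turn -1·90°
n=1: pose=(9,-4,N); sL=24/53, sR=120/377; mL=-120/377, mR=-12228/19981; mL+mR=-18588/19981 → advance -1; mR−mL=-5868/19981 → turn -1·90°
n=2: pose=(9,-5,E); sL=60/173, sR=4/15; mL=-4/15, mR=-1246/2595; mL+mR=-646/865 → advance -1; mR−mL=-554/2595 → turn -1·90°
n=3: pose=(8,-5,S); sL=120/421, sR=120/317; mL=-120/317, mR=-63300/133457; mL+mR=-113820/133457 → advance -1; mR−mL=-12780/133457 → turn -1·90°
n=4: pose=(8,-4,W); sL=6/17, sR=30/61; mL=-30/61, mR=-621/1037; mL+mR=-1131/1037 → advance -1; mR−mL=-111/1037 → turn -1·90°
n=5: pose=(9,-4,N); sL=24/53, sR=120/377; mL=-120/377, mR=-12228/19981; mL+mR=-18588/19981 → advance -1; mR−mL=-5868/19981 → turn -1·90°
n=6: pose=(9,-5,E); sL=60/173, sR=4/15; mL=-4/15, mR=-1246/2595; mL+mR=-646/865 → advance -1; mR−mL=-554/2595 → turn -1·90°

0 6/17 30/61 -30/61 -621/1037 8 -4 W
1 24/53 120/377 -120/377 -12228/19981 9 -4 N
2 60/173 4/15 -4/15 -1246/2595 9 -5 E
3 120/421 120/317 -120/317 -63300/133457 8 -5 S
4 6/17 30/61 -30/61 -621/1037 8 -4 W
5 24/53 120/377 -120/377 -12228/19981 9 -4 N
6 60/173 4/15 -4/15 -1246/2595 9 -5 E
final 8 -5 S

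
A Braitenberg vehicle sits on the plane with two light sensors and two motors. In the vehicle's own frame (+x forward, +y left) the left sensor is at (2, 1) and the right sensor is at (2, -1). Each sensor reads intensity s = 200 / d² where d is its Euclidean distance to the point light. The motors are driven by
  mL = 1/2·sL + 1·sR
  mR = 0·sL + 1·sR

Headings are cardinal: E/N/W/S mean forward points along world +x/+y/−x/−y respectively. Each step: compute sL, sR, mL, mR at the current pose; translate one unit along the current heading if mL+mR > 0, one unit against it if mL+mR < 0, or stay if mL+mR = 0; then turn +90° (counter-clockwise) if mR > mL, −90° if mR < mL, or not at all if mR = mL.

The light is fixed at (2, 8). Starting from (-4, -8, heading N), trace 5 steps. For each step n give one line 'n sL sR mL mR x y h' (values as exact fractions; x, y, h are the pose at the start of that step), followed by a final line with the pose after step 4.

n=0: pose=(-4,-8,N); sL=40/49, sR=200/221; mL=14220/10829, mR=200/221; mL+mR=24020/10829 → advance +1; mR−mL=-20/49 → turn -1·90°
n=1: pose=(-4,-7,E); sL=50/53, sR=25/34; mL=2175/1802, mR=25/34; mL+mR=1750/901 → advance +1; mR−mL=-25/53 → turn -1·90°
n=2: pose=(-3,-7,S); sL=40/61, sR=8/13; mL=748/793, mR=8/13; mL+mR=1236/793 → advance +1; mR−mL=-20/61 → turn -1·90°
n=3: pose=(-3,-8,W); sL=100/169, sR=100/137; mL=23750/23153, mR=100/137; mL+mR=40650/23153 → advance +1; mR−mL=-50/169 → turn -1·90°
n=4: pose=(-4,-8,N); sL=40/49, sR=200/221; mL=14220/10829, mR=200/221; mL+mR=24020/10829 → advance +1; mR−mL=-20/49 → turn -1·90°

0 40/49 200/221 14220/10829 200/221 -4 -8 N
1 50/53 25/34 2175/1802 25/34 -4 -7 E
2 40/61 8/13 748/793 8/13 -3 -7 S
3 100/169 100/137 23750/23153 100/137 -3 -8 W
4 40/49 200/221 14220/10829 200/221 -4 -8 N
final -4 -7 E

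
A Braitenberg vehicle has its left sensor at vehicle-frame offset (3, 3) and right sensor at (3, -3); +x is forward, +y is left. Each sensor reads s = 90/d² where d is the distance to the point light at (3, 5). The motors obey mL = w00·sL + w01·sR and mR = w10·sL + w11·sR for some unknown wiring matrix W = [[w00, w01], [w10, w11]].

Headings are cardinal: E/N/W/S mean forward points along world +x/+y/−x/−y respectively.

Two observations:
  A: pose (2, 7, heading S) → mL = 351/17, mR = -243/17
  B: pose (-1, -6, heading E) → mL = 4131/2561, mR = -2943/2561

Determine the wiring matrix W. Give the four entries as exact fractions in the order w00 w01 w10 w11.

1 1/2 -1/2 -1

obs A: pose=(2,7,S) → sL=18, sR=90/17, mL=351/17, mR=-243/17
obs B: pose=(-1,-6,E) → sL=18/13, sR=90/197, mL=4131/2561, mR=-2943/2561
sensor matrix S = [[18, 90/17], [18/13, 90/197]]; det S = 38880/43537
solve [mL_A; mL_B] = S·[w00; w01] and [mR_A; mR_B] = S·[w10; w11]:
  w00 = 1, w01 = 1/2, w10 = -1/2, w11 = -1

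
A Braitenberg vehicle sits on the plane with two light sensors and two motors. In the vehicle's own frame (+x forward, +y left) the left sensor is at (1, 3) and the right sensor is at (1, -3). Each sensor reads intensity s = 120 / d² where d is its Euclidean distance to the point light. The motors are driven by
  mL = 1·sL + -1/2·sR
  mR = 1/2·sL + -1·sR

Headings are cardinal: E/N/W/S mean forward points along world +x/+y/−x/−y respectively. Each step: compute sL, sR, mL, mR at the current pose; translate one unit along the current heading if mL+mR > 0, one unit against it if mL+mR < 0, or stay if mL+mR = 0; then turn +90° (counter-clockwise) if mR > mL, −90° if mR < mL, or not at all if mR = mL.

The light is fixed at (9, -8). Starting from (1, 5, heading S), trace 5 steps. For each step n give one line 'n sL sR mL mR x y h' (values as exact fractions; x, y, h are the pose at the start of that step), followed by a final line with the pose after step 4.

0 120/169 24/53 4332/8957 -876/8957 1 5 S
1 20/27 20/51 250/459 -10/459 1 4 W
2 120/313 24/41 1164/12833 -5052/12833 0 4 N
3 6/13 15/16 -3/416 -147/208 0 3 E
4 120/149 120/269 23340/40081 -1740/40081 -1 3 S
final -1 2 W

n=0: pose=(1,5,S); sL=120/169, sR=24/53; mL=4332/8957, mR=-876/8957; mL+mR=3456/8957 → advance +1; mR−mL=-5208/8957 → turn -1·90°
n=1: pose=(1,4,W); sL=20/27, sR=20/51; mL=250/459, mR=-10/459; mL+mR=80/153 → advance +1; mR−mL=-260/459 → turn -1·90°
n=2: pose=(0,4,N); sL=120/313, sR=24/41; mL=1164/12833, mR=-5052/12833; mL+mR=-3888/12833 → advance -1; mR−mL=-6216/12833 → turn -1·90°
n=3: pose=(0,3,E); sL=6/13, sR=15/16; mL=-3/416, mR=-147/208; mL+mR=-297/416 → advance -1; mR−mL=-291/416 → turn -1·90°
n=4: pose=(-1,3,S); sL=120/149, sR=120/269; mL=23340/40081, mR=-1740/40081; mL+mR=21600/40081 → advance +1; mR−mL=-25080/40081 → turn -1·90°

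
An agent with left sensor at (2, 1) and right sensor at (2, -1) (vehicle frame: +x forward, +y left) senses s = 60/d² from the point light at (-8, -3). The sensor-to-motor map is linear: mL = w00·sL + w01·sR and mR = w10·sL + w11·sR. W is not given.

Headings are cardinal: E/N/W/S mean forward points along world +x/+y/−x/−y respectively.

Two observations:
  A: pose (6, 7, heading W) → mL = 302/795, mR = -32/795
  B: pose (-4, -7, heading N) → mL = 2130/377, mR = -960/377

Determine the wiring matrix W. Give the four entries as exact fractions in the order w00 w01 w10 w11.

1 1/2 -1 1

obs A: pose=(6,7,W) → sL=4/15, sR=12/53, mL=302/795, mR=-32/795
obs B: pose=(-4,-7,N) → sL=60/13, sR=60/29, mL=2130/377, mR=-960/377
sensor matrix S = [[4/15, 12/53], [60/13, 60/29]]; det S = -9856/19981
solve [mL_A; mL_B] = S·[w00; w01] and [mR_A; mR_B] = S·[w10; w11]:
  w00 = 1, w01 = 1/2, w10 = -1, w11 = 1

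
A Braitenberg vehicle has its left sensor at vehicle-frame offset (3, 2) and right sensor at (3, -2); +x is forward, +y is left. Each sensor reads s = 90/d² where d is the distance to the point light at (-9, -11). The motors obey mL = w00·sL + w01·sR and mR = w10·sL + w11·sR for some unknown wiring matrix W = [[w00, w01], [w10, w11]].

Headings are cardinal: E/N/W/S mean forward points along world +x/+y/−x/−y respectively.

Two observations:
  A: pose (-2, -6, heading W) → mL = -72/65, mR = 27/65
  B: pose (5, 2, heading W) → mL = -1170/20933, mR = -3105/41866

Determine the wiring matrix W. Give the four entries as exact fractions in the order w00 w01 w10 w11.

obs A: pose=(-2,-6,W) → sL=18/5, sR=18/13, mL=-72/65, mR=27/65
obs B: pose=(5,2,W) → sL=45/121, sR=45/173, mL=-1170/20933, mR=-3105/41866
sensor matrix S = [[18/5, 18/13], [45/121, 45/173]]; det S = 114696/272129
solve [mL_A; mL_B] = S·[w00; w01] and [mR_A; mR_B] = S·[w10; w11]:
  w00 = -1/2, w01 = 1/2, w10 = 1/2, w11 = -1

-1/2 1/2 1/2 -1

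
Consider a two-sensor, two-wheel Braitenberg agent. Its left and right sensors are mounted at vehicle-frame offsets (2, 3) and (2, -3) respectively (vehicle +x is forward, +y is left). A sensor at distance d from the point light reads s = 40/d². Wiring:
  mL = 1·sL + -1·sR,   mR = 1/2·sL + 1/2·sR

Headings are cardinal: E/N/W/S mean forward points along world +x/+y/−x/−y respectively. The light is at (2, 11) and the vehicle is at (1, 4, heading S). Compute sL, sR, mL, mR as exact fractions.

left sensor world pos  = (4, 2); dL² = 85
right sensor world pos = (-2, 2); dR² = 97
sL = 40/85 = 8/17
sR = 40/97 = 40/97
mL = 1·sL + -1·sR = 96/1649
mR = 1/2·sL + 1/2·sR = 728/1649

8/17 40/97 96/1649 728/1649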